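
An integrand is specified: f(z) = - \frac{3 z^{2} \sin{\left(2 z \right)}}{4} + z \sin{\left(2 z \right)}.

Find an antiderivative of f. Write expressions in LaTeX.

Integrate term by term and add the pieces.
Check: d/dz[\frac{3 z^{2} \cos{\left(2 z \right)}}{8} - \frac{3 z \sin{\left(2 z \right)}}{8} - \frac{z \cos{\left(2 z \right)}}{2} + \frac{\sin{\left(2 z \right)}}{4} - \frac{3 \cos{\left(2 z \right)}}{16}] = - \frac{3 z^{2} \sin{\left(2 z \right)}}{4} + z \sin{\left(2 z \right)} = f(z).

An antiderivative is F(z) = \frac{3 z^{2} \cos{\left(2 z \right)}}{8} - \frac{3 z \sin{\left(2 z \right)}}{8} - \frac{z \cos{\left(2 z \right)}}{2} + \frac{\sin{\left(2 z \right)}}{4} - \frac{3 \cos{\left(2 z \right)}}{16}.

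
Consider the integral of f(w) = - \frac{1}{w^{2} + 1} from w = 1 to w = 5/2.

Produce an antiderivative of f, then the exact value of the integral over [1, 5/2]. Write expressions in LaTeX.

Antiderivative: F(w) = - \operatorname{atan}{\left(w \right)}; value = - \operatorname{atan}{\left(\frac{5}{2} \right)} + \frac{\pi}{4}

For F(w) to be correct the identity F'(w) - f(w) = 0 must hold.
F(w) = - \operatorname{atan}{\left(w \right)} is an antiderivative of f.
Check: d/dw[- \operatorname{atan}{\left(w \right)}] = - \frac{1}{w^{2} + 1} = f(w).
F(5/2) = - \operatorname{atan}{\left(\frac{5}{2} \right)}; F(1) = - \frac{\pi}{4}.
Integral = F(5/2) - F(1) = - \operatorname{atan}{\left(\frac{5}{2} \right)} + \frac{\pi}{4}.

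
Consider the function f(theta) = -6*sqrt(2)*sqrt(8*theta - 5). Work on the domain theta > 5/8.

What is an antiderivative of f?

Whatever form F(theta) takes, F'(theta) = f(theta) is non-negotiable.
Check: d/dtheta[-sqrt(2)*(8*theta - 5)**(3/2)/2] = -6*sqrt(2)*sqrt(8*theta - 5) = f(theta).

An antiderivative is F(theta) = -sqrt(2)*(8*theta - 5)**(3/2)/2.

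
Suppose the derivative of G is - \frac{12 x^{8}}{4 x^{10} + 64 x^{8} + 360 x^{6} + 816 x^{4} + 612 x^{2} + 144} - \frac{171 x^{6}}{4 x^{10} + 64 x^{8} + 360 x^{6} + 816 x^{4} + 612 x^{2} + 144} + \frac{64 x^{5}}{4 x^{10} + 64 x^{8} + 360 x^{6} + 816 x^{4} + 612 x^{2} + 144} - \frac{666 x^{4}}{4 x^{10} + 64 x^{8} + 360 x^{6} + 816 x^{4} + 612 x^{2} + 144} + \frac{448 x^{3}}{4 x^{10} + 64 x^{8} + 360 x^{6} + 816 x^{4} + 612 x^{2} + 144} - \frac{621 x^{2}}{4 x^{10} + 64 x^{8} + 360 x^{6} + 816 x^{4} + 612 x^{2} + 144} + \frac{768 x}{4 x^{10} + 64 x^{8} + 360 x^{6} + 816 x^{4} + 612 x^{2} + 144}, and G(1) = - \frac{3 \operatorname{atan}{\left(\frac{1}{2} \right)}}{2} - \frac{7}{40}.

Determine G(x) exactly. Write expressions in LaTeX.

G(x) = \frac{\frac{3 x}{4} - \frac{4}{3}}{\frac{x^{4}}{3} + 2 x^{2} + 1} - \frac{3 \operatorname{atan}{\left(\frac{x}{2} \right)}}{2}

The integrand splits into summands that can be handled one at a time.
A general antiderivative is \frac{\frac{3 x}{4} - \frac{4}{3}}{\frac{x^{4}}{3} + 2 x^{2} + 1} - \frac{3 \operatorname{atan}{\left(\frac{x}{2} \right)}}{2} + C.
The condition gives C = - \frac{3 \operatorname{atan}{\left(\frac{1}{2} \right)}}{2} - \frac{7}{40} - (- \frac{3 \operatorname{atan}{\left(\frac{1}{2} \right)}}{2} - \frac{7}{40}) = 0.
So G(x) = \frac{\frac{3 x}{4} - \frac{4}{3}}{\frac{x^{4}}{3} + 2 x^{2} + 1} - \frac{3 \operatorname{atan}{\left(\frac{x}{2} \right)}}{2}.
Check: d/dx[\frac{\frac{3 x}{4} - \frac{4}{3}}{\frac{x^{4}}{3} + 2 x^{2} + 1} - \frac{3 \operatorname{atan}{\left(\frac{x}{2} \right)}}{2}] = \frac{- 12 x^{8} - 171 x^{6} + 64 x^{5} - 666 x^{4} + 448 x^{3} - 621 x^{2} + 768 x}{4 x^{10} + 64 x^{8} + 360 x^{6} + 816 x^{4} + 612 x^{2} + 144}, which equals G'(x).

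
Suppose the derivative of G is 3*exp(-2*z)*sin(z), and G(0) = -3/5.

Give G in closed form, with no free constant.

G(z) = -6*exp(-2*z)*sin(z)/5 - 3*exp(-2*z)*cos(z)/5

A first test for any G(z): its z-derivative must equal the given G'(z).
A general antiderivative is -6*exp(-2*z)*sin(z)/5 - 3*exp(-2*z)*cos(z)/5 + C.
The condition gives C = -3/5 - (-3/5) = 0.
So G(z) = -6*exp(-2*z)*sin(z)/5 - 3*exp(-2*z)*cos(z)/5.
Check: d/dz[-6*exp(-2*z)*sin(z)/5 - 3*exp(-2*z)*cos(z)/5] = 3*exp(-2*z)*sin(z) = G'(z).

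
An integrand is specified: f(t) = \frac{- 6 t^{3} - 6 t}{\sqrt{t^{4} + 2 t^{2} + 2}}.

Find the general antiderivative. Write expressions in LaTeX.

f matches the chain-rule pattern g'(h)*h' with inner function h(t) = t^{4} + 2 t^{2} + 2; substituting u = h(t) collapses the integral.
Check: d/dt[- 3 \sqrt{t^{4} + 2 t^{2} + 2}] = \frac{- 6 t^{3} - 6 t}{\sqrt{t^{4} + 2 t^{2} + 2}} = f(t).

F(t) = - 3 \sqrt{t^{4} + 2 t^{2} + 2} + C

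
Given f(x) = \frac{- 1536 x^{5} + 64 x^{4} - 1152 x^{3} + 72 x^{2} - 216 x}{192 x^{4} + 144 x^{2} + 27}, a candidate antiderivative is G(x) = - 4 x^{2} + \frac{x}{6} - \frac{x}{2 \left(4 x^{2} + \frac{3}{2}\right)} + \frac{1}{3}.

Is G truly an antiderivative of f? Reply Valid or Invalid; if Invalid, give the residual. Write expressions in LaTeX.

Invalid: d/dx[G] - f = - \frac{1}{6}, which is not 0.

d/dx[G] = \frac{- 3072 x^{5} + 64 x^{4} - 2304 x^{3} + 96 x^{2} - 432 x - 9}{384 x^{4} + 288 x^{2} + 54}
d/dx[G] - f(x) = - \frac{1}{6} != 0.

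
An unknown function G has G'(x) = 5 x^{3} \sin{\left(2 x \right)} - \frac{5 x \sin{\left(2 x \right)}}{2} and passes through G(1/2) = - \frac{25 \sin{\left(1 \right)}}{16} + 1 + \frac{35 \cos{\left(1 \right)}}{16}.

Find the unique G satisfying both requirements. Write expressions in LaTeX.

Integrate term by term and add the pieces.
A general antiderivative is - \frac{5 x^{3} \cos{\left(2 x \right)}}{2} + \frac{15 x^{2} \sin{\left(2 x \right)}}{4} + 5 x \cos{\left(2 x \right)} - \frac{5 \sin{\left(2 x \right)}}{2} + C.
The condition gives C = - \frac{25 \sin{\left(1 \right)}}{16} + 1 + \frac{35 \cos{\left(1 \right)}}{16} - (- \frac{25 \sin{\left(1 \right)}}{16} + \frac{35 \cos{\left(1 \right)}}{16}) = 1.
So G(x) = - \frac{5 x^{3} \cos{\left(2 x \right)}}{2} + \frac{15 x^{2} \sin{\left(2 x \right)}}{4} + 5 x \cos{\left(2 x \right)} - \frac{5 \sin{\left(2 x \right)}}{2} + 1.
Check: d/dx[- \frac{5 x^{3} \cos{\left(2 x \right)}}{2} + \frac{15 x^{2} \sin{\left(2 x \right)}}{4} + 5 x \cos{\left(2 x \right)} - \frac{5 \sin{\left(2 x \right)}}{2} + 1] = 5 x^{3} \sin{\left(2 x \right)} - \frac{5 x \sin{\left(2 x \right)}}{2} = G'(x).

G(x) = - \frac{5 x^{3} \cos{\left(2 x \right)}}{2} + \frac{15 x^{2} \sin{\left(2 x \right)}}{4} + 5 x \cos{\left(2 x \right)} - \frac{5 \sin{\left(2 x \right)}}{2} + 1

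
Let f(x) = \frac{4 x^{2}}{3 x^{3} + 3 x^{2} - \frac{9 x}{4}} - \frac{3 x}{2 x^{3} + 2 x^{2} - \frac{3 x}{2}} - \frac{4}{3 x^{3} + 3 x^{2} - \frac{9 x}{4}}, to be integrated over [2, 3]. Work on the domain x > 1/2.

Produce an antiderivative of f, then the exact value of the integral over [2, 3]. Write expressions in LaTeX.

Factor the denominator (3 x \left(2 x - 1\right) \left(2 x + 3\right)) and decompose: f = \frac{47}{18 \left(2 x + 3\right)} - \frac{7}{2 \left(2 x - 1\right)} + \frac{16}{9 x}; each piece integrates to a log, atan, or power term.
F(x) = \frac{64 \log{\left(x \right)} - 63 \log{\left(x - \frac{1}{2} \right)} + 47 \log{\left(x + \frac{3}{2} \right)}}{36} is an antiderivative of f.
Check: d/dx[\frac{64 \log{\left(x \right)} - 63 \log{\left(x - \frac{1}{2} \right)} + 47 \log{\left(x + \frac{3}{2} \right)}}{36}] = \frac{16 x^{2} - 18 x - 16}{12 x^{3} + 12 x^{2} - 9 x}, which equals f(x).
F(3) = - \frac{7 \log{\left(\frac{5}{2} \right)}}{4} + \frac{16 \log{\left(3 \right)}}{9} + \frac{47 \log{\left(\frac{9}{2} \right)}}{36}; F(2) = - \frac{7 \log{\left(\frac{3}{2} \right)}}{4} + \frac{16 \log{\left(2 \right)}}{9} + \frac{47 \log{\left(\frac{7}{2} \right)}}{36}.
Integral = F(3) - F(2) = - \frac{47 \log{\left(\frac{7}{2} \right)}}{36} - \frac{7 \log{\left(\frac{5}{2} \right)}}{4} - \frac{16 \log{\left(2 \right)}}{9} + \frac{7 \log{\left(\frac{3}{2} \right)}}{4} + \frac{16 \log{\left(3 \right)}}{9} + \frac{47 \log{\left(\frac{9}{2} \right)}}{36}.

Antiderivative: F(x) = \frac{64 \log{\left(x \right)} - 63 \log{\left(x - \frac{1}{2} \right)} + 47 \log{\left(x + \frac{3}{2} \right)}}{36}; value = - \frac{47 \log{\left(\frac{7}{2} \right)}}{36} - \frac{7 \log{\left(\frac{5}{2} \right)}}{4} - \frac{16 \log{\left(2 \right)}}{9} + \frac{7 \log{\left(\frac{3}{2} \right)}}{4} + \frac{16 \log{\left(3 \right)}}{9} + \frac{47 \log{\left(\frac{9}{2} \right)}}{36}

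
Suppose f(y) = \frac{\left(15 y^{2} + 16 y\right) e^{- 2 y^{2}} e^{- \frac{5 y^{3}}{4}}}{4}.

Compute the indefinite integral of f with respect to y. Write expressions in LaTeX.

F(y) = - e^{- \frac{5 y^{3}}{4} - 2 y^{2}} + C

The substitution u = - \frac{5 y^{3}}{4} - 2 y^{2} works: f is exactly (dF/du)*(du/dy) for that inner function.
Check: d/dy[- e^{- \frac{5 y^{3}}{4} - 2 y^{2}}] = \frac{\left(15 y^{2} + 16 y\right) e^{- 2 y^{2}} e^{- \frac{5 y^{3}}{4}}}{4} = f(y).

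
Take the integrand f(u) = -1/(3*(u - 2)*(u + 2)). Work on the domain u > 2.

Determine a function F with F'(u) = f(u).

An antiderivative is F(u) = -log(u - 2)/12 + log(u + 2)/12.

Factor the denominator (3*(u - 2)*(u + 2)) and decompose: f = 1/(12*(u + 2)) - 1/(12*(u - 2)); each piece integrates to a log, atan, or power term.
Check: d/du[-log(u - 2)/12 + log(u + 2)/12] = -1/(3*u**2 - 12), which equals f(u).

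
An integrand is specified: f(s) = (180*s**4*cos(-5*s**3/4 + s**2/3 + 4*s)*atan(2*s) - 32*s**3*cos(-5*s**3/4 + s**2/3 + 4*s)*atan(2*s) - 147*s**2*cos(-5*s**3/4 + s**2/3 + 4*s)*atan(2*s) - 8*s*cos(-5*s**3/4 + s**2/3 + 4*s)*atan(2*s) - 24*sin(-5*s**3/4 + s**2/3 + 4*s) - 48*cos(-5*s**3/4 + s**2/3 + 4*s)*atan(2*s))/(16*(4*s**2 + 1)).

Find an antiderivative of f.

f has the shape u'v + uv' for u = -3*atan(2*s)/4 and v = sin(-5*s**3/4 + s**2/3 + 4*s) — it is the derivative of the product u*v.
Check: d/ds[-3*sin(-5*s**3/4 + s**2/3 + 4*s)*atan(2*s)/4] = (180*s**4*cos(-5*s**3/4 + s**2/3 + 4*s)*atan(2*s) - 32*s**3*cos(-5*s**3/4 + s**2/3 + 4*s)*atan(2*s) - 147*s**2*cos(-5*s**3/4 + s**2/3 + 4*s)*atan(2*s) - 8*s*cos(-5*s**3/4 + s**2/3 + 4*s)*atan(2*s) - 24*sin(-5*s**3/4 + s**2/3 + 4*s) - 48*cos(-5*s**3/4 + s**2/3 + 4*s)*atan(2*s))/(64*s**2 + 16), which equals f(s).

An antiderivative is F(s) = -3*sin(-5*s**3/4 + s**2/3 + 4*s)*atan(2*s)/4.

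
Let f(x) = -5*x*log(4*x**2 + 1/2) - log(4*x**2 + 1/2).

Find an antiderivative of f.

An antiderivative is F(x) = 5*x**2/2 + 2*x + (-5*x**2/2 - x)*log(4*x**2 + 1/2) - 5*log(x**2 + 1/8)/16 - sqrt(2)*atan(2*sqrt(2)*x)/2.

Integrate term by term and add the pieces.
Check: d/dx[5*x**2/2 + 2*x + (-5*x**2/2 - x)*log(4*x**2 + 1/2) - 5*log(x**2 + 1/8)/16 - sqrt(2)*atan(2*sqrt(2)*x)/2] = -5*x*log(4*x**2 + 1/2) - log(4*x**2 + 1/2) = f(x).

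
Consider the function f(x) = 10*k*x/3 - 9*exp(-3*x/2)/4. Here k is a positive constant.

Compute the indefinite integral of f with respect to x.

F(x) = (10*k*x**2*exp(3*x/2) + 9)*exp(-3*x/2)/6 + C

The integrand splits into summands that can be handled one at a time.
Check: d/dx[(10*k*x**2*exp(3*x/2) + 9)*exp(-3*x/2)/6] = (40*k*x*exp(3*x/2) - 27)*exp(-3*x/2)/12, which equals f(x).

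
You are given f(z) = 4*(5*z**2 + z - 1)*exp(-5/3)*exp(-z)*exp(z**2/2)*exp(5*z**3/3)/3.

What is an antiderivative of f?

Recognize the product-rule pattern: f = u'v + uv' with u = 4*exp(3*z)/3, v = exp(5*z**3/3 + z**2/2 - 4*z - 5/3), so integration by parts undoes it.
Check: d/dz[4*exp(-5/3)*exp(-z)*exp(z**2/2)*exp(5*z**3/3)/3] = (20*z**2*exp(z**2/2)*exp(5*z**3/3) + 4*z*exp(z**2/2)*exp(5*z**3/3) - 4*exp(z**2/2)*exp(5*z**3/3))*exp(-5/3)*exp(-z)/3, which equals f(z).

An antiderivative is F(z) = 4*exp(-5/3)*exp(-z)*exp(z**2/2)*exp(5*z**3/3)/3.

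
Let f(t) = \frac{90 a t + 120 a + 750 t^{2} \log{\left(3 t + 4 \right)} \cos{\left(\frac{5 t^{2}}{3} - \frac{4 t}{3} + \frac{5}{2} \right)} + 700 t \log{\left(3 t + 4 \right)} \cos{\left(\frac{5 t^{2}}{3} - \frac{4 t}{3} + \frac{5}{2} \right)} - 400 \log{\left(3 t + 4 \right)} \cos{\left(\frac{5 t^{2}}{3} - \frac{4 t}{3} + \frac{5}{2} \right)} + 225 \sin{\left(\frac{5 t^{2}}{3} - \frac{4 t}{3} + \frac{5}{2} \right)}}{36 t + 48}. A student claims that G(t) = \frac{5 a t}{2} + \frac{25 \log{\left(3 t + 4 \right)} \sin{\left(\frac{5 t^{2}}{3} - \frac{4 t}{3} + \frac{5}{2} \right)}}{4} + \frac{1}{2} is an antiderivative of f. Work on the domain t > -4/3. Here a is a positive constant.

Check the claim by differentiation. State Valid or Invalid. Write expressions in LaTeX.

Valid. The derivative of G reproduces f.

d/dt[G] = \frac{90 a t + 120 a + 750 t^{2} \log{\left(3 t + 4 \right)} \cos{\left(\frac{5 t^{2}}{3} - \frac{4 t}{3} + \frac{5}{2} \right)} + 700 t \log{\left(3 t + 4 \right)} \cos{\left(\frac{5 t^{2}}{3} - \frac{4 t}{3} + \frac{5}{2} \right)} - 400 \log{\left(3 t + 4 \right)} \cos{\left(\frac{5 t^{2}}{3} - \frac{4 t}{3} + \frac{5}{2} \right)} + 225 \sin{\left(\frac{5 t^{2}}{3} - \frac{4 t}{3} + \frac{5}{2} \right)}}{36 t + 48}
This equals f(t) exactly, so the claim holds.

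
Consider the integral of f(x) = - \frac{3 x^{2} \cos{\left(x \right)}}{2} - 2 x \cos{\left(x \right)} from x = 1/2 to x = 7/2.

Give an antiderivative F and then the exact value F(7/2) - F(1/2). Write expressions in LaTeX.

The integrand splits into summands that can be handled one at a time.
F(x) = - \frac{3 x^{2} \sin{\left(x \right)} + 4 x \sin{\left(x \right)} + 6 x \cos{\left(x \right)} - 6 \sin{\left(x \right)} + 4 \cos{\left(x \right)}}{2} is an antiderivative of f.
Check: d/dx[- \frac{3 x^{2} \sin{\left(x \right)} + 4 x \sin{\left(x \right)} + 6 x \cos{\left(x \right)} - 6 \sin{\left(x \right)} + 4 \cos{\left(x \right)}}{2}] = - \frac{3 x^{2} \cos{\left(x \right)}}{2} - 2 x \cos{\left(x \right)} = f(x).
F(7/2) = - \frac{179 \sin{\left(\frac{7}{2} \right)}}{8} - \frac{25 \cos{\left(\frac{7}{2} \right)}}{2}; F(1/2) = - \frac{7 \cos{\left(\frac{1}{2} \right)}}{2} + \frac{13 \sin{\left(\frac{1}{2} \right)}}{8}.
Integral = F(7/2) - F(1/2) = - \frac{13 \sin{\left(\frac{1}{2} \right)}}{8} + \frac{7 \cos{\left(\frac{1}{2} \right)}}{2} - \frac{179 \sin{\left(\frac{7}{2} \right)}}{8} - \frac{25 \cos{\left(\frac{7}{2} \right)}}{2}.

Antiderivative: F(x) = - \frac{3 x^{2} \sin{\left(x \right)} + 4 x \sin{\left(x \right)} + 6 x \cos{\left(x \right)} - 6 \sin{\left(x \right)} + 4 \cos{\left(x \right)}}{2}; value = - \frac{13 \sin{\left(\frac{1}{2} \right)}}{8} + \frac{7 \cos{\left(\frac{1}{2} \right)}}{2} - \frac{179 \sin{\left(\frac{7}{2} \right)}}{8} - \frac{25 \cos{\left(\frac{7}{2} \right)}}{2}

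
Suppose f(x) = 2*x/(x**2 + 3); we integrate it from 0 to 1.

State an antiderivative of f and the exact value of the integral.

f matches the chain-rule pattern g'(h)*h' with inner function h(x) = x**2 + 3; substituting u = h(x) collapses the integral.
F(x) = log(x**2 + 3) is an antiderivative of f.
Check: d/dx[log(x**2 + 3)] = 2*x/(x**2 + 3) = f(x).
F(1) = log(4); F(0) = log(3).
Integral = F(1) - F(0) = -log(3) + log(4).

Antiderivative: F(x) = log(x**2 + 3); value = -log(3) + log(4)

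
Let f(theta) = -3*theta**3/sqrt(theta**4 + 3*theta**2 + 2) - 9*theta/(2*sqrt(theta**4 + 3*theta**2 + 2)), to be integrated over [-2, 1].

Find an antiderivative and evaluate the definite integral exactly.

The substitution u = theta**4 + 3*theta**2 + 2 works: f is exactly (dF/du)*(du/dtheta) for that inner function.
F(theta) = -3*sqrt(theta**4 + 3*theta**2 + 2)/2 is an antiderivative of f.
Check: d/dtheta[-3*sqrt(theta**4 + 3*theta**2 + 2)/2] = (-6*theta**3 - 9*theta)/(2*sqrt(theta**4 + 3*theta**2 + 2)), which equals f(theta).
F(1) = -3*sqrt(6)/2; F(-2) = -3*sqrt(30)/2.
Integral = F(1) - F(-2) = -3*sqrt(6)/2 + 3*sqrt(30)/2.

Antiderivative: F(theta) = -3*sqrt(theta**4 + 3*theta**2 + 2)/2; value = -3*sqrt(6)/2 + 3*sqrt(30)/2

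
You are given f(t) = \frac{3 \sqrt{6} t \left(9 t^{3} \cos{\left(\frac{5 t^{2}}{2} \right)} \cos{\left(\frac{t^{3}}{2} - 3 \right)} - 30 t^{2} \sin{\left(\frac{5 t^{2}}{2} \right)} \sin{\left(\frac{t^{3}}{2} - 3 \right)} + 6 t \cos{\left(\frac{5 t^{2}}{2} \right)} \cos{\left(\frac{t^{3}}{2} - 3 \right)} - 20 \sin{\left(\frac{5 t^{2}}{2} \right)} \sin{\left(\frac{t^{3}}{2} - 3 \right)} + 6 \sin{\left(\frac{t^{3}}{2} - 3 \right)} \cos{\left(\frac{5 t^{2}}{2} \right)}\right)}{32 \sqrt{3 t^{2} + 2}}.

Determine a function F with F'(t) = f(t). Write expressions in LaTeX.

An antiderivative is F(t) = \frac{3 \sqrt{6} \sqrt{3 t^{2} + 2} \sin{\left(\frac{t^{3}}{2} - 3 \right)} \cos{\left(\frac{5 t^{2}}{2} \right)}}{16}.

For F(t) to be correct the identity F'(t) - f(t) = 0 must hold.
Check: d/dt[\frac{3 \sqrt{6} \sqrt{3 t^{2} + 2} \sin{\left(\frac{t^{3}}{2} - 3 \right)} \cos{\left(\frac{5 t^{2}}{2} \right)}}{16}] = \frac{27 \sqrt{6} t^{4} \cos{\left(\frac{5 t^{2}}{2} \right)} \cos{\left(\frac{t^{3}}{2} - 3 \right)} - 90 \sqrt{6} t^{3} \sin{\left(\frac{5 t^{2}}{2} \right)} \sin{\left(\frac{t^{3}}{2} - 3 \right)} + 18 \sqrt{6} t^{2} \cos{\left(\frac{5 t^{2}}{2} \right)} \cos{\left(\frac{t^{3}}{2} - 3 \right)} - 60 \sqrt{6} t \sin{\left(\frac{5 t^{2}}{2} \right)} \sin{\left(\frac{t^{3}}{2} - 3 \right)} + 18 \sqrt{6} t \sin{\left(\frac{t^{3}}{2} - 3 \right)} \cos{\left(\frac{5 t^{2}}{2} \right)}}{32 \sqrt{3 t^{2} + 2}}, which equals f(t).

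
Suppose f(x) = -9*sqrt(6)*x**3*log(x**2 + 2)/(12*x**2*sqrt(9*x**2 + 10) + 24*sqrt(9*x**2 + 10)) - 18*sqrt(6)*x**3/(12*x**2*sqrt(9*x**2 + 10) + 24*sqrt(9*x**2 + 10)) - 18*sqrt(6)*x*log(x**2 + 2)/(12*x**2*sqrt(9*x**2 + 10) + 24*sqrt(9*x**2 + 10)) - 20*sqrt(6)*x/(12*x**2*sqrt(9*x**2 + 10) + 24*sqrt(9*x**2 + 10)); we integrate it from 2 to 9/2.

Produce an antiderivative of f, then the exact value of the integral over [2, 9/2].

f has the shape u'v + uv' for u = -sqrt(3*x**2/2 + 5/3)/2 and v = log(x**2 + 2) — it is the derivative of the product u*v.
F(x) = -sqrt(6)*sqrt(9*x**2 + 10)*log(x**2 + 2)/12 is an antiderivative of f.
Check: d/dx[-sqrt(6)*sqrt(9*x**2 + 10)*log(x**2 + 2)/12] = (-9*sqrt(6)*x**3*log(x**2 + 2) - 18*sqrt(6)*x**3 - 18*sqrt(6)*x*log(x**2 + 2) - 20*sqrt(6)*x)/(12*x**2*sqrt(9*x**2 + 10) + 24*sqrt(9*x**2 + 10)), which equals f(x).
F(9/2) = -sqrt(4614)*log(89/4)/24; F(2) = -sqrt(69)*log(6)/6.
Integral = F(9/2) - F(2) = -sqrt(4614)*log(89/4)/24 + sqrt(69)*log(6)/6.

Antiderivative: F(x) = -sqrt(6)*sqrt(9*x**2 + 10)*log(x**2 + 2)/12; value = -sqrt(4614)*log(89/4)/24 + sqrt(69)*log(6)/6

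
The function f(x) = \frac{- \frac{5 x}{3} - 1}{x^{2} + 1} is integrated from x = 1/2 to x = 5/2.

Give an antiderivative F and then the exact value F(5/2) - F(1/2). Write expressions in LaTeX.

Antiderivative: F(x) = - \frac{5 \log{\left(x^{2} + 1 \right)}}{6} - \operatorname{atan}{\left(x \right)}; value = - \frac{5 \log{\left(\frac{29}{4} \right)}}{6} - \operatorname{atan}{\left(\frac{5}{2} \right)} + \frac{5 \log{\left(\frac{5}{4} \right)}}{6} + \operatorname{atan}{\left(\frac{1}{2} \right)}

An antiderivative F(x) passes only if d/dx[F] lands on f(x) exactly.
F(x) = - \frac{5 \log{\left(x^{2} + 1 \right)}}{6} - \operatorname{atan}{\left(x \right)} is an antiderivative of f.
Check: d/dx[- \frac{5 \log{\left(x^{2} + 1 \right)}}{6} - \operatorname{atan}{\left(x \right)}] = \frac{- 5 x - 3}{3 x^{2} + 3}, which equals f(x).
F(5/2) = - \frac{5 \log{\left(\frac{29}{4} \right)}}{6} - \operatorname{atan}{\left(\frac{5}{2} \right)}; F(1/2) = - \operatorname{atan}{\left(\frac{1}{2} \right)} - \frac{5 \log{\left(\frac{5}{4} \right)}}{6}.
Integral = F(5/2) - F(1/2) = - \frac{5 \log{\left(\frac{29}{4} \right)}}{6} - \operatorname{atan}{\left(\frac{5}{2} \right)} + \frac{5 \log{\left(\frac{5}{4} \right)}}{6} + \operatorname{atan}{\left(\frac{1}{2} \right)}.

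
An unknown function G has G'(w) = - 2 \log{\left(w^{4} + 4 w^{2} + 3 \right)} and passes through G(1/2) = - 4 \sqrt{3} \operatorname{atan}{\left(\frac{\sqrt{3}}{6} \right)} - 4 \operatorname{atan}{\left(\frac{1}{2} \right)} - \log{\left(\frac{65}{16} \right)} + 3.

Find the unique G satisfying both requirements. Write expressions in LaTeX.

Since d/dw undoes antidifferentiation here, G(w) must give back the stated G'(w).
A general antiderivative is - 2 w \log{\left(w^{4} + 4 w^{2} + 3 \right)} + 8 w - 4 \operatorname{atan}{\left(w \right)} - 4 \sqrt{3} \operatorname{atan}{\left(\frac{\sqrt{3} w}{3} \right)} + C.
The condition gives C = - 4 \sqrt{3} \operatorname{atan}{\left(\frac{\sqrt{3}}{6} \right)} - 4 \operatorname{atan}{\left(\frac{1}{2} \right)} - \log{\left(\frac{65}{16} \right)} + 3 - (- 4 \sqrt{3} \operatorname{atan}{\left(\frac{\sqrt{3}}{6} \right)} - 4 \operatorname{atan}{\left(\frac{1}{2} \right)} - \log{\left(\frac{65}{16} \right)} + 4) = -1.
So G(w) = - 2 w \log{\left(w^{4} + 4 w^{2} + 3 \right)} + 8 w - 4 \operatorname{atan}{\left(w \right)} - 4 \sqrt{3} \operatorname{atan}{\left(\frac{\sqrt{3} w}{3} \right)} - 1.
Check: d/dw[- 2 w \log{\left(w^{4} + 4 w^{2} + 3 \right)} + 8 w - 4 \operatorname{atan}{\left(w \right)} - 4 \sqrt{3} \operatorname{atan}{\left(\frac{\sqrt{3} w}{3} \right)} - 1] = - 2 \log{\left(w^{4} + 4 w^{2} + 3 \right)} = G'(w).

G(w) = - 2 w \log{\left(w^{4} + 4 w^{2} + 3 \right)} + 8 w - 4 \operatorname{atan}{\left(w \right)} - 4 \sqrt{3} \operatorname{atan}{\left(\frac{\sqrt{3} w}{3} \right)} - 1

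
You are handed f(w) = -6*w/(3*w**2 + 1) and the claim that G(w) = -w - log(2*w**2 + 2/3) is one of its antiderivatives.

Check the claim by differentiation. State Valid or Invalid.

Invalid: d/dw[G] - f = -1, which is not 0.

d/dw[G] = (-3*w**2 - 6*w - 1)/(3*w**2 + 1)
d/dw[G] - f(w) = -1 != 0.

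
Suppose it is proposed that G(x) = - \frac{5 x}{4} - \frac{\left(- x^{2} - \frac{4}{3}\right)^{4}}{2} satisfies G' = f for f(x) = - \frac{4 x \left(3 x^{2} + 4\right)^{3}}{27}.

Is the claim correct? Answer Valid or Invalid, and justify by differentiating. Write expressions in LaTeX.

d/dx[G] = - 4 x^{7} - 16 x^{5} - \frac{64 x^{3}}{3} - \frac{256 x}{27} - \frac{5}{4}
d/dx[G] - f(x) = - \frac{5}{4} != 0.

Invalid: d/dx[G] - f = - \frac{5}{4}, which is not 0.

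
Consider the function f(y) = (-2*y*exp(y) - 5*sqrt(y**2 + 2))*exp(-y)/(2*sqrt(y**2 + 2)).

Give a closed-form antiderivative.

Check any antiderivative F(y) by computing F'(y) and comparing it with f(y).
Check: d/dy[(-2*sqrt(y**2 + 2)*exp(y) + 5)*exp(-y)/2] = (-2*y*exp(y) - 5*sqrt(y**2 + 2))*exp(-y)/(2*sqrt(y**2 + 2)) = f(y).

An antiderivative is F(y) = (-2*sqrt(y**2 + 2)*exp(y) + 5)*exp(-y)/2.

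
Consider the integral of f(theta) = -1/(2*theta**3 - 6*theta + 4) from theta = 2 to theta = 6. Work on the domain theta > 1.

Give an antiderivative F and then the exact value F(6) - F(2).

Antiderivative: F(theta) = log(theta - 1)/18 - log(theta + 2)/18 + 1/(6*theta - 6); value = -2/15 - log(8)/18 + log(4)/18 + log(5)/18

Factor the denominator (2*(theta - 1)**2*(theta + 2)) and decompose: f = -1/(18*(theta + 2)) + 1/(18*(theta - 1)) - 1/(6*(theta - 1)**2); each piece integrates to a log, atan, or power term.
F(theta) = log(theta - 1)/18 - log(theta + 2)/18 + 1/(6*theta - 6) is an antiderivative of f.
Check: d/dtheta[log(theta - 1)/18 - log(theta + 2)/18 + 1/(6*theta - 6)] = -1/(2*theta**3 - 6*theta + 4) = f(theta).
F(6) = -log(8)/18 + 1/30 + log(5)/18; F(2) = 1/6 - log(4)/18.
Integral = F(6) - F(2) = -2/15 - log(8)/18 + log(4)/18 + log(5)/18.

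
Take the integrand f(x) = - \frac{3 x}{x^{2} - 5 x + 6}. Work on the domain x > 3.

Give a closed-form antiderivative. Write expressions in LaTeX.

Factor the denominator (\left(x - 3\right) \left(x - 2\right)) and decompose: f = \frac{6}{x - 2} - \frac{9}{x - 3}; each piece integrates to a log, atan, or power term.
Check: d/dx[3 \left(- 3 \log{\left(x - 3 \right)} + 2 \log{\left(x - 2 \right)}\right)] = - \frac{3 x}{x^{2} - 5 x + 6} = f(x).

An antiderivative is F(x) = 3 \left(- 3 \log{\left(x - 3 \right)} + 2 \log{\left(x - 2 \right)}\right).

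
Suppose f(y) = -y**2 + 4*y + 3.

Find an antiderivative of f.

An antiderivative is F(y) = -y**3/3 + 2*y**2 + 3*y.

The integrand splits into summands that can be handled one at a time.
Check: d/dy[-y**3/3 + 2*y**2 + 3*y] = -y**2 + 4*y + 3 = f(y).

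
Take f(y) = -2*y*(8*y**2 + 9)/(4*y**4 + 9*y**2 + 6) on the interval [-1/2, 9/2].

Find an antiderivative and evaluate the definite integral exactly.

f matches the chain-rule pattern g'(h)*h' with inner function h(y) = 2*y**4/3 + 3*y**2/2 + 1; substituting u = h(y) collapses the integral.
F(y) = -log(2*y**4/3 + 3*y**2/2 + 1) is an antiderivative of f.
Check: d/dy[-log(2*y**4/3 + 3*y**2/2 + 1)] = (-16*y**3 - 18*y)/(4*y**4 + 9*y**2 + 6), which equals f(y).
F(9/2) = -log(1219/4); F(-1/2) = -log(17/12).
Integral = F(9/2) - F(-1/2) = -log(1219/4) + log(17/12).

Antiderivative: F(y) = -log(2*y**4/3 + 3*y**2/2 + 1); value = -log(1219/4) + log(17/12)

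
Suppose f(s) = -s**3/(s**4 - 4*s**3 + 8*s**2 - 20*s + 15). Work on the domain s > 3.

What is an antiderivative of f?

Factor the denominator ((s - 3)*(s - 1)*(s**2 + 5)) and decompose: f = -5*(s + 10)/(42*(s**2 + 5)) + 1/(12*(s - 1)) - 27/(28*(s - 3)); each piece integrates to a log, atan, or power term.
Check: d/ds[(-81*log(s - 3) + 7*log(s - 1) - 5*log(s**2 + 5) - 20*sqrt(5)*atan(sqrt(5)*s/5))/84] = -s**3/(s**4 - 4*s**3 + 8*s**2 - 20*s + 15) = f(s).

An antiderivative is F(s) = (-81*log(s - 3) + 7*log(s - 1) - 5*log(s**2 + 5) - 20*sqrt(5)*atan(sqrt(5)*s/5))/84.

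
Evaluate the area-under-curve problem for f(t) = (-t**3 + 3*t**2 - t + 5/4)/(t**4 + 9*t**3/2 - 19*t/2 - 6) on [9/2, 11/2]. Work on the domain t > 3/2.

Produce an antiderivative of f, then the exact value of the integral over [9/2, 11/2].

The denominator factors as 2*(t + 1)**2*(t + 4)*(2*t - 3); partial fractions split f into directly integrable pieces: 2/(11*(2*t - 3)) - 469/(198*(t + 4)) + 23/(18*(t + 1)) - 5/(6*(t + 1)**2).
F(t) = (18*(t + 1)*log(t - 3/2) + 253*(t + 1)*log(t + 1) - 469*(t + 1)*log(t + 4) + 165)/(198*(t + 1)) is an antiderivative of f.
Check: d/dt[(18*(t + 1)*log(t - 3/2) + 253*(t + 1)*log(t + 1) - 469*(t + 1)*log(t + 4) + 165)/(198*(t + 1))] = (-4*t**3 + 12*t**2 - 4*t + 5)/(4*t**4 + 18*t**3 - 38*t - 24), which equals f(t).
F(11/2) = -469*log(19/2)/198 + log(4)/11 + 5/39 + 23*log(13/2)/18; F(9/2) = -469*log(17/2)/198 + log(3)/11 + 5/33 + 23*log(11/2)/18.
Integral = F(11/2) - F(9/2) = -469*log(19/2)/198 - 23*log(11/2)/18 - log(3)/11 - 10/429 + log(4)/11 + 23*log(13/2)/18 + 469*log(17/2)/198.

Antiderivative: F(t) = (18*(t + 1)*log(t - 3/2) + 253*(t + 1)*log(t + 1) - 469*(t + 1)*log(t + 4) + 165)/(198*(t + 1)); value = -469*log(19/2)/198 - 23*log(11/2)/18 - log(3)/11 - 10/429 + log(4)/11 + 23*log(13/2)/18 + 469*log(17/2)/198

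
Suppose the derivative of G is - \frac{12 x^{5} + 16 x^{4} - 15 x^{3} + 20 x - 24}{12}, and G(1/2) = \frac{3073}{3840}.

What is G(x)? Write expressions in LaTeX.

Differentiate the proposed G(x) back; it has to land on the given G'(x).
A general antiderivative is - \frac{x^{6}}{6} - \frac{4 x^{5}}{15} + \frac{5 x^{4}}{16} - \frac{5 x^{2}}{6} + 2 x + C.
The condition gives C = \frac{3073}{3840} - (\frac{3073}{3840}) = 0.
So G(x) = \frac{x \left(- 40 x^{5} - 64 x^{4} + 75 x^{3} - 200 x + 480\right)}{240}.
Check: d/dx[\frac{x \left(- 40 x^{5} - 64 x^{4} + 75 x^{3} - 200 x + 480\right)}{240}] = - x^{5} - \frac{4 x^{4}}{3} + \frac{5 x^{3}}{4} - \frac{5 x}{3} + 2, which equals G'(x).

G(x) = \frac{x \left(- 40 x^{5} - 64 x^{4} + 75 x^{3} - 200 x + 480\right)}{240}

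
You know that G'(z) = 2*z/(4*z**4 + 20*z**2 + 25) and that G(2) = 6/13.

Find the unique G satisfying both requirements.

The substitution u = 2*z**2 + 5 works: G'(z) is exactly (dG/du)*(du/dz) for that inner function.
A general antiderivative is -1/(2*(2*z**2 + 5)) + C.
The condition gives C = 6/13 - (-1/26) = 1/2.
So G(z) = (z**2 + 2)/(2*z**2 + 5).
Check: d/dz[(z**2 + 2)/(2*z**2 + 5)] = 2*z/(4*z**4 + 20*z**2 + 25) = G'(z).

G(z) = (z**2 + 2)/(2*z**2 + 5)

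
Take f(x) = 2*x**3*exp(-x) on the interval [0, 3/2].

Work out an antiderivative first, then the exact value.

f has the shape u'v + uv' for u = -2*x**3 - 6*x**2 - 12*x - 12 and v = exp(-x) — it is the derivative of the product u*v.
F(x) = (-2*x**3 - 6*x**2 - 12*x - 12)*exp(-x) is an antiderivative of f.
Check: d/dx[(-2*x**3 - 6*x**2 - 12*x - 12)*exp(-x)] = 2*x**3*exp(-x) = f(x).
F(3/2) = -201*exp(-3/2)/4; F(0) = -12.
Integral = F(3/2) - F(0) = 12 - 201*exp(-3/2)/4.

Antiderivative: F(x) = (-2*x**3 - 6*x**2 - 12*x - 12)*exp(-x); value = 12 - 201*exp(-3/2)/4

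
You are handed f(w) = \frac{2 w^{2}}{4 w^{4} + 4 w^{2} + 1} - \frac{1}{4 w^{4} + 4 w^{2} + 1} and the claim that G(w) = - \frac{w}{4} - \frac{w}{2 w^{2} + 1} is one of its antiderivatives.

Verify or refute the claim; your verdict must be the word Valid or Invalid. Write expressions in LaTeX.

Invalid: d/dw[G] - f = - \frac{1}{4}, which is not 0.

d/dw[G] = \frac{- 4 w^{4} + 4 w^{2} - 5}{16 w^{4} + 16 w^{2} + 4}
d/dw[G] - f(w) = - \frac{1}{4} != 0.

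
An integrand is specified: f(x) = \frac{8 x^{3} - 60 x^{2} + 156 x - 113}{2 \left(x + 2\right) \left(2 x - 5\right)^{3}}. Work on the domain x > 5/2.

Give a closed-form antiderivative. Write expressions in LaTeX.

Differentiate the proposed F(x) back; it has to land on f(x) exactly.
Check: d/dx[\frac{8 x^{2} \log{\left(x + 2 \right)} - 40 x \log{\left(x + 2 \right)} + 50 \log{\left(x + 2 \right)} - 3}{16 x^{2} - 80 x + 100}] = \frac{8 x^{3} - 60 x^{2} + 156 x - 113}{16 x^{4} - 88 x^{3} + 60 x^{2} + 350 x - 500}, which equals f(x).

An antiderivative is F(x) = \frac{8 x^{2} \log{\left(x + 2 \right)} - 40 x \log{\left(x + 2 \right)} + 50 \log{\left(x + 2 \right)} - 3}{16 x^{2} - 80 x + 100}.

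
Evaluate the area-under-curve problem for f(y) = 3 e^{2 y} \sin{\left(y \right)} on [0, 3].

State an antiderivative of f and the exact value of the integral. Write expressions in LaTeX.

Antiderivative: F(y) = \frac{6 e^{2 y} \sin{\left(y \right)}}{5} - \frac{3 e^{2 y} \cos{\left(y \right)}}{5}; value = \frac{3}{5} + \frac{6 e^{6} \sin{\left(3 \right)}}{5} - \frac{3 e^{6} \cos{\left(3 \right)}}{5}

For F(y) to be correct the identity F'(y) - f(y) = 0 must hold.
F(y) = \frac{6 e^{2 y} \sin{\left(y \right)}}{5} - \frac{3 e^{2 y} \cos{\left(y \right)}}{5} is an antiderivative of f.
Check: d/dy[\frac{6 e^{2 y} \sin{\left(y \right)}}{5} - \frac{3 e^{2 y} \cos{\left(y \right)}}{5}] = 3 e^{2 y} \sin{\left(y \right)} = f(y).
F(3) = \frac{6 e^{6} \sin{\left(3 \right)}}{5} - \frac{3 e^{6} \cos{\left(3 \right)}}{5}; F(0) = - \frac{3}{5}.
Integral = F(3) - F(0) = \frac{3}{5} + \frac{6 e^{6} \sin{\left(3 \right)}}{5} - \frac{3 e^{6} \cos{\left(3 \right)}}{5}.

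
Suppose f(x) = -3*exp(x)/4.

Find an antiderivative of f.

Differentiate the proposed F(x) back; it has to land on f(x) exactly.
Check: d/dx[-3*exp(x)/4] = -3*exp(x)/4 = f(x).

An antiderivative is F(x) = -3*exp(x)/4.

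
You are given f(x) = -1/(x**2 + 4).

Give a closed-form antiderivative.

An antiderivative is F(x) = -atan(x/2)/2.

A candidate is checked by its d/dx: the result must match f(x).
Check: d/dx[-atan(x/2)/2] = -1/(x**2 + 4) = f(x).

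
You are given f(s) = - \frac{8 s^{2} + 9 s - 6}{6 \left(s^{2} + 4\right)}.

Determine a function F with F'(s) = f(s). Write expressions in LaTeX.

Check any antiderivative F(s) by computing F'(s) and comparing it with f(s).
Check: d/ds[- \frac{16 s + 9 \log{\left(s^{2} + 4 \right)} - 38 \operatorname{atan}{\left(\frac{s}{2} \right)}}{12}] = \frac{- 8 s^{2} - 9 s + 6}{6 s^{2} + 24}, which equals f(s).

An antiderivative is F(s) = - \frac{16 s + 9 \log{\left(s^{2} + 4 \right)} - 38 \operatorname{atan}{\left(\frac{s}{2} \right)}}{12}.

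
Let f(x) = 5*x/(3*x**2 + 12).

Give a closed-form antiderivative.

An antiderivative is F(x) = 5*log(x**2 + 4)/6.

The substitution u = x**2 + 4 works: f is exactly (dF/du)*(du/dx) for that inner function.
Check: d/dx[5*log(x**2 + 4)/6] = 5*x/(3*x**2 + 12) = f(x).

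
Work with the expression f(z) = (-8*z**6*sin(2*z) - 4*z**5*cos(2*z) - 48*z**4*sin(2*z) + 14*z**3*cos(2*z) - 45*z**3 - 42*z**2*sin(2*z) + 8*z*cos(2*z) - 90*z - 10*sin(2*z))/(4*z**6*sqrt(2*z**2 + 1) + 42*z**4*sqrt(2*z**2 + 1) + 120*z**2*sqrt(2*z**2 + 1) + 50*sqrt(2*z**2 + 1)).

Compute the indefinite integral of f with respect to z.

A first test for any F(z): its z-derivative must equal f(z) identically.
Check: d/dz[(4*z**2*cos(2*z) + 2*cos(2*z) + 15)/(4*(z**2 + 5)*sqrt(2*z**2 + 1))] = (-8*z**6*sin(2*z) - 4*z**5*cos(2*z) - 48*z**4*sin(2*z) + 14*z**3*cos(2*z) - 45*z**3 - 42*z**2*sin(2*z) + 8*z*cos(2*z) - 90*z - 10*sin(2*z))/(4*z**6*sqrt(2*z**2 + 1) + 42*z**4*sqrt(2*z**2 + 1) + 120*z**2*sqrt(2*z**2 + 1) + 50*sqrt(2*z**2 + 1)) = f(z).

F(z) = (4*z**2*cos(2*z) + 2*cos(2*z) + 15)/(4*(z**2 + 5)*sqrt(2*z**2 + 1)) + C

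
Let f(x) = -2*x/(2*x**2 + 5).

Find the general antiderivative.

F(x) = -log(2*x**2 + 5)/2 + C

f matches the chain-rule pattern g'(h)*h' with inner function h(x) = 2*x**2 + 5; substituting u = h(x) collapses the integral.
Check: d/dx[-log(2*x**2 + 5)/2] = -2*x/(2*x**2 + 5) = f(x).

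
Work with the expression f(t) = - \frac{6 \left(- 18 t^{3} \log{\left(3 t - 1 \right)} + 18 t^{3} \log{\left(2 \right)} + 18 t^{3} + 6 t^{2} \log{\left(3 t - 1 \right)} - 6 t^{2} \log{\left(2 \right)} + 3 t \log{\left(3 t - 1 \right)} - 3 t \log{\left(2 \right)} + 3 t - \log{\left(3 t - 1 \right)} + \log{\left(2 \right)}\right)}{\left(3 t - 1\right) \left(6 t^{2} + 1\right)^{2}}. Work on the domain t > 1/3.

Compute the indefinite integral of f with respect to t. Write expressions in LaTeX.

A candidate is checked by its d/dt: the result must match f(t).
Check: d/dt[- \frac{6 t \log{\left(\frac{3 t}{2} - \frac{1}{2} \right)}}{6 t^{2} + 1}] = \frac{108 t^{3} \log{\left(3 t - 1 \right)} - 108 t^{3} - 108 t^{3} \log{\left(2 \right)} - 36 t^{2} \log{\left(3 t - 1 \right)} + 36 t^{2} \log{\left(2 \right)} - 18 t \log{\left(3 t - 1 \right)} - 18 t + 18 t \log{\left(2 \right)} + 6 \log{\left(3 t - 1 \right)} - 6 \log{\left(2 \right)}}{108 t^{5} - 36 t^{4} + 36 t^{3} - 12 t^{2} + 3 t - 1}, which equals f(t).

F(t) = - \frac{6 t \log{\left(\frac{3 t}{2} - \frac{1}{2} \right)}}{6 t^{2} + 1} + C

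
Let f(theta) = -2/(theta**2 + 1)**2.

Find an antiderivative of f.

An antiderivative is F(theta) = -2*theta/(2*theta**2 + 2) - atan(theta).

Differentiate the proposed F(theta) back; it has to land on f(theta) exactly.
Check: d/dtheta[-2*theta/(2*theta**2 + 2) - atan(theta)] = -2/(theta**4 + 2*theta**2 + 1), which equals f(theta).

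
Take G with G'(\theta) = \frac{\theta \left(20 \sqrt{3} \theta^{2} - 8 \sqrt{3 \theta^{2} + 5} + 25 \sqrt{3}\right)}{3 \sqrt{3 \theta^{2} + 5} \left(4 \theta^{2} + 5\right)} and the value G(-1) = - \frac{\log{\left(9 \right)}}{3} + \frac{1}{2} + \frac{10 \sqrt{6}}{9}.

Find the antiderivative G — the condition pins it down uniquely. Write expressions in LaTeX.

G(\theta) = \frac{10 \sqrt{3} \sqrt{3 \theta^{2} + 5} - 6 \log{\left(4 \theta^{2} + 5 \right)} + 9}{18}

The proposed G(\theta) is checked by its d/d\theta: the result must match the given G'(\theta).
A general antiderivative is \frac{5 \sqrt{\theta^{2} + \frac{5}{3}}}{3} - \frac{\log{\left(4 \theta^{2} + 5 \right)}}{3} + C.
The condition gives C = - \frac{\log{\left(9 \right)}}{3} + \frac{1}{2} + \frac{10 \sqrt{6}}{9} - (- \frac{\log{\left(9 \right)}}{3} + \frac{10 \sqrt{6}}{9}) = \frac{1}{2}.
So G(\theta) = \frac{10 \sqrt{3} \sqrt{3 \theta^{2} + 5} - 6 \log{\left(4 \theta^{2} + 5 \right)} + 9}{18}.
Check: d/d\theta[\frac{10 \sqrt{3} \sqrt{3 \theta^{2} + 5} - 6 \log{\left(4 \theta^{2} + 5 \right)} + 9}{18}] = \frac{20 \sqrt{3} \theta^{3} - 8 \theta \sqrt{3 \theta^{2} + 5} + 25 \sqrt{3} \theta}{12 \theta^{2} \sqrt{3 \theta^{2} + 5} + 15 \sqrt{3 \theta^{2} + 5}}, which equals G'(\theta).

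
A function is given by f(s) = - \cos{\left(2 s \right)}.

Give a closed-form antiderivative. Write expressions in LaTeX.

For F(s) to be correct the identity F'(s) - f(s) = 0 must hold.
Check: d/ds[- \frac{\sin{\left(2 s \right)}}{2}] = - \cos{\left(2 s \right)} = f(s).

An antiderivative is F(s) = - \frac{\sin{\left(2 s \right)}}{2}.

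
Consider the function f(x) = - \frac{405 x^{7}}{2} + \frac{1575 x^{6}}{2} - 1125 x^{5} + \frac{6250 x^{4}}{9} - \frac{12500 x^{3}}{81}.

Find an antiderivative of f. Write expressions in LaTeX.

f matches the chain-rule pattern g'(h)*h' with inner function h(x) = - \frac{3 x^{2}}{2} + \frac{5 x}{3}; substituting u = h(x) collapses the integral.
Check: d/dx[- 5 \left(- \frac{3 x^{2}}{2} + \frac{5 x}{3}\right)^{4}] = - \frac{405 x^{7}}{2} + \frac{1575 x^{6}}{2} - 1125 x^{5} + \frac{6250 x^{4}}{9} - \frac{12500 x^{3}}{81} = f(x).

An antiderivative is F(x) = - 5 \left(- \frac{3 x^{2}}{2} + \frac{5 x}{3}\right)^{4}.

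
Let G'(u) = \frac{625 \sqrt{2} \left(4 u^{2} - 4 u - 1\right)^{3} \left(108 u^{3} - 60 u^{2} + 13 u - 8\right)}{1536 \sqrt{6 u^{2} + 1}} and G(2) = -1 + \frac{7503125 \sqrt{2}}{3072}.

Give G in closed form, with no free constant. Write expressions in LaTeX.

G(u) = \frac{\sqrt{3 u^{2} + \frac{1}{2}} \left(- 5 u^{2} + 5 u + \frac{5}{4}\right)^{4}}{6} - 1

G'(u) has the shape v'r + vr' for v = \frac{\sqrt{3 u^{2} + \frac{1}{2}}}{6} and r = \left(- 5 u^{2} + 5 u + \frac{5}{4}\right)^{4} — it is the derivative of the product v*r.
A general antiderivative is \frac{\sqrt{3 u^{2} + \frac{1}{2}} \left(- 5 u^{2} + 5 u + \frac{5}{4}\right)^{4}}{6} + C.
The condition gives C = -1 + \frac{7503125 \sqrt{2}}{3072} - (\frac{7503125 \sqrt{2}}{3072}) = -1.
So G(u) = \frac{\sqrt{3 u^{2} + \frac{1}{2}} \left(- 5 u^{2} + 5 u + \frac{5}{4}\right)^{4}}{6} - 1.
Check: d/du[\frac{\sqrt{3 u^{2} + \frac{1}{2}} \left(- 5 u^{2} + 5 u + \frac{5}{4}\right)^{4}}{6} - 1] = \frac{\sqrt{2} \left(4320000 u^{9} - 15360000 u^{8} + 17440000 u^{7} - 5120000 u^{6} - 1500000 u^{5} + 80000 u^{4} - 70000 u^{3} + 120000 u^{2} + 51875 u + 5000\right)}{1536 \sqrt{6 u^{2} + 1}}, which equals G'(u).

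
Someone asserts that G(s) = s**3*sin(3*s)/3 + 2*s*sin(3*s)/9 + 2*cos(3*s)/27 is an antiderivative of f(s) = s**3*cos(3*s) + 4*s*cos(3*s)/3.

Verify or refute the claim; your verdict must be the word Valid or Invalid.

Invalid: d/ds[G] - f = s**2*sin(3*s) - 2*s*cos(3*s)/3, which is not 0.

d/ds[G] = s**3*cos(3*s) + s**2*sin(3*s) + 2*s*cos(3*s)/3
d/ds[G] - f(s) = s**2*sin(3*s) - 2*s*cos(3*s)/3 != 0.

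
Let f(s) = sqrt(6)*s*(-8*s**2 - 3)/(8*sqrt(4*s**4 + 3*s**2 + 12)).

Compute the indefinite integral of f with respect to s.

F(s) = -sqrt(6)*sqrt(4*s**4 + 3*s**2 + 12)/8 + C

f matches the chain-rule pattern g'(h)*h' with inner function h(s) = 2*s**4/3 + s**2/2 + 2; substituting u = h(s) collapses the integral.
Check: d/ds[-sqrt(6)*sqrt(4*s**4 + 3*s**2 + 12)/8] = (-8*sqrt(6)*s**3 - 3*sqrt(6)*s)/(8*sqrt(4*s**4 + 3*s**2 + 12)), which equals f(s).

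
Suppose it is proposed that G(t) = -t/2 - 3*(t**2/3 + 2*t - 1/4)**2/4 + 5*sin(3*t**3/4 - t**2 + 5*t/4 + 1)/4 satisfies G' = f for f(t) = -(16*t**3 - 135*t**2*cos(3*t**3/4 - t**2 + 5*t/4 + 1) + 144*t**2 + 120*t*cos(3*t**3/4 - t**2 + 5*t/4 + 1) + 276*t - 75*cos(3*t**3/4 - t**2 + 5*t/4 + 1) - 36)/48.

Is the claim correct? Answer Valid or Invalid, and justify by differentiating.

Invalid: d/dt[G] - f = -1/2, which is not 0.

d/dt[G] = -t**3/3 + 45*t**2*cos(3*t**3/4 - t**2 + 5*t/4 + 1)/16 - 3*t**2 - 5*t*cos(3*t**3/4 - t**2 + 5*t/4 + 1)/2 - 23*t/4 + 25*cos(3*t**3/4 - t**2 + 5*t/4 + 1)/16 + 1/4
d/dt[G] - f(t) = -1/2 != 0.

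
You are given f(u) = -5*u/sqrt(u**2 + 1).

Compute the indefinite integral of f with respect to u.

F(u) = -5*sqrt(u**2 + 1) + C

The substitution w = u**2 + 1 works: f is exactly (dF/dw)*(dw/du) for that inner function.
Check: d/du[-5*sqrt(u**2 + 1)] = -5*u/sqrt(u**2 + 1) = f(u).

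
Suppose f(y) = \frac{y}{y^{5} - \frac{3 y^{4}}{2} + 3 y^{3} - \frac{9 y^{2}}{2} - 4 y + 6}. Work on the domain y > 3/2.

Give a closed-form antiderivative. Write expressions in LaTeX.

An antiderivative is F(y) = \frac{24 \log{\left(y - \frac{3}{2} \right)}}{125} - \frac{\log{\left(y - 1 \right)}}{5} - \frac{\log{\left(y + 1 \right)}}{25} + \frac{3 \log{\left(y^{2} + 4 \right)}}{125} - \frac{8 \operatorname{atan}{\left(\frac{y}{2} \right)}}{125}.

Factor the denominator (\left(y - 1\right) \left(y + 1\right) \left(2 y - 3\right) \left(y^{2} + 4\right)) and decompose: f = \frac{2 \left(3 y - 8\right)}{125 \left(y^{2} + 4\right)} + \frac{48}{125 \left(2 y - 3\right)} - \frac{1}{25 \left(y + 1\right)} - \frac{1}{5 \left(y - 1\right)}; each piece integrates to a log, atan, or power term.
Check: d/dy[\frac{24 \log{\left(y - \frac{3}{2} \right)}}{125} - \frac{\log{\left(y - 1 \right)}}{5} - \frac{\log{\left(y + 1 \right)}}{25} + \frac{3 \log{\left(y^{2} + 4 \right)}}{125} - \frac{8 \operatorname{atan}{\left(\frac{y}{2} \right)}}{125}] = \frac{2 y}{2 y^{5} - 3 y^{4} + 6 y^{3} - 9 y^{2} - 8 y + 12}, which equals f(y).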